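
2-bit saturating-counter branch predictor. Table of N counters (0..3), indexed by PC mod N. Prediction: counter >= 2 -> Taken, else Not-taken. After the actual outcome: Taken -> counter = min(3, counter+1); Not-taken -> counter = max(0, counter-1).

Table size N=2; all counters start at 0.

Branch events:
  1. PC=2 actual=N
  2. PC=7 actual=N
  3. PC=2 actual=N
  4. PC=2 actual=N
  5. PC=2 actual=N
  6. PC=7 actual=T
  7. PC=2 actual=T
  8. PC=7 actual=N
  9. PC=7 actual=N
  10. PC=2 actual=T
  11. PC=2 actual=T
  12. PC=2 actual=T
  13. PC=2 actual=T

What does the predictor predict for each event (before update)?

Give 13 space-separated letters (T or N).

Answer: N N N N N N N N N N T T T

Derivation:
Ev 1: PC=2 idx=0 pred=N actual=N -> ctr[0]=0
Ev 2: PC=7 idx=1 pred=N actual=N -> ctr[1]=0
Ev 3: PC=2 idx=0 pred=N actual=N -> ctr[0]=0
Ev 4: PC=2 idx=0 pred=N actual=N -> ctr[0]=0
Ev 5: PC=2 idx=0 pred=N actual=N -> ctr[0]=0
Ev 6: PC=7 idx=1 pred=N actual=T -> ctr[1]=1
Ev 7: PC=2 idx=0 pred=N actual=T -> ctr[0]=1
Ev 8: PC=7 idx=1 pred=N actual=N -> ctr[1]=0
Ev 9: PC=7 idx=1 pred=N actual=N -> ctr[1]=0
Ev 10: PC=2 idx=0 pred=N actual=T -> ctr[0]=2
Ev 11: PC=2 idx=0 pred=T actual=T -> ctr[0]=3
Ev 12: PC=2 idx=0 pred=T actual=T -> ctr[0]=3
Ev 13: PC=2 idx=0 pred=T actual=T -> ctr[0]=3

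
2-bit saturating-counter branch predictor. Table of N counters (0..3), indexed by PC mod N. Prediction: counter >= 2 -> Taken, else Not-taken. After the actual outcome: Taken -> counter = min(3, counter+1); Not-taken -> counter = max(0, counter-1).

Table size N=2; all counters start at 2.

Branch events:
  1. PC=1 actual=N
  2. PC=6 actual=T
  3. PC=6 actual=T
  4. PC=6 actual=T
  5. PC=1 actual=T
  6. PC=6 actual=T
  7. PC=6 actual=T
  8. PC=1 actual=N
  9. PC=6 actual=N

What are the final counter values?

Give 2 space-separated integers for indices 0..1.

Ev 1: PC=1 idx=1 pred=T actual=N -> ctr[1]=1
Ev 2: PC=6 idx=0 pred=T actual=T -> ctr[0]=3
Ev 3: PC=6 idx=0 pred=T actual=T -> ctr[0]=3
Ev 4: PC=6 idx=0 pred=T actual=T -> ctr[0]=3
Ev 5: PC=1 idx=1 pred=N actual=T -> ctr[1]=2
Ev 6: PC=6 idx=0 pred=T actual=T -> ctr[0]=3
Ev 7: PC=6 idx=0 pred=T actual=T -> ctr[0]=3
Ev 8: PC=1 idx=1 pred=T actual=N -> ctr[1]=1
Ev 9: PC=6 idx=0 pred=T actual=N -> ctr[0]=2

Answer: 2 1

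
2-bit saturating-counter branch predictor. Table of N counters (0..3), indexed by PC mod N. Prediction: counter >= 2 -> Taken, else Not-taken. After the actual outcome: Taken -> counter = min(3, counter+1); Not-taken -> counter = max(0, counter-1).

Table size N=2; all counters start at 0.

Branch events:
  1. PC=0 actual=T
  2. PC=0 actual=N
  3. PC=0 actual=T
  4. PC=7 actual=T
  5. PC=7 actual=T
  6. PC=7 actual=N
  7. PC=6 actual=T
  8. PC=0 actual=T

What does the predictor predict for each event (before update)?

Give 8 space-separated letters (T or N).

Ev 1: PC=0 idx=0 pred=N actual=T -> ctr[0]=1
Ev 2: PC=0 idx=0 pred=N actual=N -> ctr[0]=0
Ev 3: PC=0 idx=0 pred=N actual=T -> ctr[0]=1
Ev 4: PC=7 idx=1 pred=N actual=T -> ctr[1]=1
Ev 5: PC=7 idx=1 pred=N actual=T -> ctr[1]=2
Ev 6: PC=7 idx=1 pred=T actual=N -> ctr[1]=1
Ev 7: PC=6 idx=0 pred=N actual=T -> ctr[0]=2
Ev 8: PC=0 idx=0 pred=T actual=T -> ctr[0]=3

Answer: N N N N N T N T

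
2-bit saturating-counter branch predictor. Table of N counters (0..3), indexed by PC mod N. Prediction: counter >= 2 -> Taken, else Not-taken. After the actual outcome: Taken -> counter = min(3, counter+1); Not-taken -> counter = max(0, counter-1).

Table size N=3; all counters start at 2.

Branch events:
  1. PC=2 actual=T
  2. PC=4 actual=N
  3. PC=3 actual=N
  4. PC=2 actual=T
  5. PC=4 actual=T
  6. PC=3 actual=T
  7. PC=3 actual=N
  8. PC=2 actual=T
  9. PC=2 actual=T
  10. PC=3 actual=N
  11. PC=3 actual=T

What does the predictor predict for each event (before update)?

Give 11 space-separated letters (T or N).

Ev 1: PC=2 idx=2 pred=T actual=T -> ctr[2]=3
Ev 2: PC=4 idx=1 pred=T actual=N -> ctr[1]=1
Ev 3: PC=3 idx=0 pred=T actual=N -> ctr[0]=1
Ev 4: PC=2 idx=2 pred=T actual=T -> ctr[2]=3
Ev 5: PC=4 idx=1 pred=N actual=T -> ctr[1]=2
Ev 6: PC=3 idx=0 pred=N actual=T -> ctr[0]=2
Ev 7: PC=3 idx=0 pred=T actual=N -> ctr[0]=1
Ev 8: PC=2 idx=2 pred=T actual=T -> ctr[2]=3
Ev 9: PC=2 idx=2 pred=T actual=T -> ctr[2]=3
Ev 10: PC=3 idx=0 pred=N actual=N -> ctr[0]=0
Ev 11: PC=3 idx=0 pred=N actual=T -> ctr[0]=1

Answer: T T T T N N T T T N N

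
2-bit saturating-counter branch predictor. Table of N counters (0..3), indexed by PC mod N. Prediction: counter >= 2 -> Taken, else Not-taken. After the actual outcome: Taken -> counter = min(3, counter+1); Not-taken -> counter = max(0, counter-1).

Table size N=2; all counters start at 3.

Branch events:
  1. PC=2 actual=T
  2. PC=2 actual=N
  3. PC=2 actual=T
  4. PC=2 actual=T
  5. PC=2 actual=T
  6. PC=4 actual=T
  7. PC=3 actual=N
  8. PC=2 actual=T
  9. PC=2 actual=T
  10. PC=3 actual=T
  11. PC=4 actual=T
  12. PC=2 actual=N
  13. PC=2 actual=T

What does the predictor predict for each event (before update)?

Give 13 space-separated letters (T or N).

Answer: T T T T T T T T T T T T T

Derivation:
Ev 1: PC=2 idx=0 pred=T actual=T -> ctr[0]=3
Ev 2: PC=2 idx=0 pred=T actual=N -> ctr[0]=2
Ev 3: PC=2 idx=0 pred=T actual=T -> ctr[0]=3
Ev 4: PC=2 idx=0 pred=T actual=T -> ctr[0]=3
Ev 5: PC=2 idx=0 pred=T actual=T -> ctr[0]=3
Ev 6: PC=4 idx=0 pred=T actual=T -> ctr[0]=3
Ev 7: PC=3 idx=1 pred=T actual=N -> ctr[1]=2
Ev 8: PC=2 idx=0 pred=T actual=T -> ctr[0]=3
Ev 9: PC=2 idx=0 pred=T actual=T -> ctr[0]=3
Ev 10: PC=3 idx=1 pred=T actual=T -> ctr[1]=3
Ev 11: PC=4 idx=0 pred=T actual=T -> ctr[0]=3
Ev 12: PC=2 idx=0 pred=T actual=N -> ctr[0]=2
Ev 13: PC=2 idx=0 pred=T actual=T -> ctr[0]=3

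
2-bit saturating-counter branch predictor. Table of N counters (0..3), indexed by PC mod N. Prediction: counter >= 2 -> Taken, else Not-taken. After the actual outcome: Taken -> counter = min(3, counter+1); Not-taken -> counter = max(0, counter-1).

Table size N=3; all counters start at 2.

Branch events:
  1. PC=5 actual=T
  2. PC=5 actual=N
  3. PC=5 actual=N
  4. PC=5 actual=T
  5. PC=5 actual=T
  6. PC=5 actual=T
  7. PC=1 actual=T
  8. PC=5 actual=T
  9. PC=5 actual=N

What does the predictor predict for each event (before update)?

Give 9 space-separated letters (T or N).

Answer: T T T N T T T T T

Derivation:
Ev 1: PC=5 idx=2 pred=T actual=T -> ctr[2]=3
Ev 2: PC=5 idx=2 pred=T actual=N -> ctr[2]=2
Ev 3: PC=5 idx=2 pred=T actual=N -> ctr[2]=1
Ev 4: PC=5 idx=2 pred=N actual=T -> ctr[2]=2
Ev 5: PC=5 idx=2 pred=T actual=T -> ctr[2]=3
Ev 6: PC=5 idx=2 pred=T actual=T -> ctr[2]=3
Ev 7: PC=1 idx=1 pred=T actual=T -> ctr[1]=3
Ev 8: PC=5 idx=2 pred=T actual=T -> ctr[2]=3
Ev 9: PC=5 idx=2 pred=T actual=N -> ctr[2]=2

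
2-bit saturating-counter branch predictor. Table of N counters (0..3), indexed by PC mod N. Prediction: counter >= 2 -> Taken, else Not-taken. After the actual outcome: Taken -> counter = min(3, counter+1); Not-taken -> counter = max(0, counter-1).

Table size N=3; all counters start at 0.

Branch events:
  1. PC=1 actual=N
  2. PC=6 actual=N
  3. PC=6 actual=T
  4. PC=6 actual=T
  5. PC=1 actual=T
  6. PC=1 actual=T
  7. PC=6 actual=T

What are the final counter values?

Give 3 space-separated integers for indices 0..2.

Answer: 3 2 0

Derivation:
Ev 1: PC=1 idx=1 pred=N actual=N -> ctr[1]=0
Ev 2: PC=6 idx=0 pred=N actual=N -> ctr[0]=0
Ev 3: PC=6 idx=0 pred=N actual=T -> ctr[0]=1
Ev 4: PC=6 idx=0 pred=N actual=T -> ctr[0]=2
Ev 5: PC=1 idx=1 pred=N actual=T -> ctr[1]=1
Ev 6: PC=1 idx=1 pred=N actual=T -> ctr[1]=2
Ev 7: PC=6 idx=0 pred=T actual=T -> ctr[0]=3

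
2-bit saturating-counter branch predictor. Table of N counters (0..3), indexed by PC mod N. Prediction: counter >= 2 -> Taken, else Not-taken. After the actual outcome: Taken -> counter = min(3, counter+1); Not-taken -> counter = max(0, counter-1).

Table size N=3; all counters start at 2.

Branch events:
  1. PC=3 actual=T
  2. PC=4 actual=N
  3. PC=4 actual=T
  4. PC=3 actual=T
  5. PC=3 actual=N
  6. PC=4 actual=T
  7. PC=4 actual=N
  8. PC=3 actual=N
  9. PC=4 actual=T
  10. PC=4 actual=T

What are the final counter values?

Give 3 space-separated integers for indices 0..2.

Ev 1: PC=3 idx=0 pred=T actual=T -> ctr[0]=3
Ev 2: PC=4 idx=1 pred=T actual=N -> ctr[1]=1
Ev 3: PC=4 idx=1 pred=N actual=T -> ctr[1]=2
Ev 4: PC=3 idx=0 pred=T actual=T -> ctr[0]=3
Ev 5: PC=3 idx=0 pred=T actual=N -> ctr[0]=2
Ev 6: PC=4 idx=1 pred=T actual=T -> ctr[1]=3
Ev 7: PC=4 idx=1 pred=T actual=N -> ctr[1]=2
Ev 8: PC=3 idx=0 pred=T actual=N -> ctr[0]=1
Ev 9: PC=4 idx=1 pred=T actual=T -> ctr[1]=3
Ev 10: PC=4 idx=1 pred=T actual=T -> ctr[1]=3

Answer: 1 3 2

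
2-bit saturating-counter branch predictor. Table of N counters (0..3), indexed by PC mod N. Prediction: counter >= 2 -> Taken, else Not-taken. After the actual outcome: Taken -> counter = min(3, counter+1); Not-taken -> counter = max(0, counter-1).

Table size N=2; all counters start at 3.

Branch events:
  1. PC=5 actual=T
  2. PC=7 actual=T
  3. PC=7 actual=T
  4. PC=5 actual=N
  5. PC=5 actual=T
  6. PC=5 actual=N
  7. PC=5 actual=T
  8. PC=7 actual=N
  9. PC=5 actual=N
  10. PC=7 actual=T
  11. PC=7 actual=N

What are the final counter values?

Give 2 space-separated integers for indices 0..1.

Ev 1: PC=5 idx=1 pred=T actual=T -> ctr[1]=3
Ev 2: PC=7 idx=1 pred=T actual=T -> ctr[1]=3
Ev 3: PC=7 idx=1 pred=T actual=T -> ctr[1]=3
Ev 4: PC=5 idx=1 pred=T actual=N -> ctr[1]=2
Ev 5: PC=5 idx=1 pred=T actual=T -> ctr[1]=3
Ev 6: PC=5 idx=1 pred=T actual=N -> ctr[1]=2
Ev 7: PC=5 idx=1 pred=T actual=T -> ctr[1]=3
Ev 8: PC=7 idx=1 pred=T actual=N -> ctr[1]=2
Ev 9: PC=5 idx=1 pred=T actual=N -> ctr[1]=1
Ev 10: PC=7 idx=1 pred=N actual=T -> ctr[1]=2
Ev 11: PC=7 idx=1 pred=T actual=N -> ctr[1]=1

Answer: 3 1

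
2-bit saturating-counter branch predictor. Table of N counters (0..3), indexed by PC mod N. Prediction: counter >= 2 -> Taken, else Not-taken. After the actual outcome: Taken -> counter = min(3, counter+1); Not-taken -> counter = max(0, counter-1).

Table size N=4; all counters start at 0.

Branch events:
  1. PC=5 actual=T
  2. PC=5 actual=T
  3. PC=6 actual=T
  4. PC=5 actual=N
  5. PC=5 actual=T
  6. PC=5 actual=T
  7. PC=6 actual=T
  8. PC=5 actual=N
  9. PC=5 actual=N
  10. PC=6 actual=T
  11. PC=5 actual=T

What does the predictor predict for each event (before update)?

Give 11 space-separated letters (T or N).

Answer: N N N T N T N T T T N

Derivation:
Ev 1: PC=5 idx=1 pred=N actual=T -> ctr[1]=1
Ev 2: PC=5 idx=1 pred=N actual=T -> ctr[1]=2
Ev 3: PC=6 idx=2 pred=N actual=T -> ctr[2]=1
Ev 4: PC=5 idx=1 pred=T actual=N -> ctr[1]=1
Ev 5: PC=5 idx=1 pred=N actual=T -> ctr[1]=2
Ev 6: PC=5 idx=1 pred=T actual=T -> ctr[1]=3
Ev 7: PC=6 idx=2 pred=N actual=T -> ctr[2]=2
Ev 8: PC=5 idx=1 pred=T actual=N -> ctr[1]=2
Ev 9: PC=5 idx=1 pred=T actual=N -> ctr[1]=1
Ev 10: PC=6 idx=2 pred=T actual=T -> ctr[2]=3
Ev 11: PC=5 idx=1 pred=N actual=T -> ctr[1]=2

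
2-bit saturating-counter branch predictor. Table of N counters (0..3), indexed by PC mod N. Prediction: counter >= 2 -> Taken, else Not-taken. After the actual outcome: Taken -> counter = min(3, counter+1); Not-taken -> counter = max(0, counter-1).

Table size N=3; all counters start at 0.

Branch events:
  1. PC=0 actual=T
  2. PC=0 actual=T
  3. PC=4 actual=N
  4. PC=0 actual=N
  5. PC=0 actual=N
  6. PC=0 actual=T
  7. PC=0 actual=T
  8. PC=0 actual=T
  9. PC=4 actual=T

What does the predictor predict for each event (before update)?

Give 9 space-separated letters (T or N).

Ev 1: PC=0 idx=0 pred=N actual=T -> ctr[0]=1
Ev 2: PC=0 idx=0 pred=N actual=T -> ctr[0]=2
Ev 3: PC=4 idx=1 pred=N actual=N -> ctr[1]=0
Ev 4: PC=0 idx=0 pred=T actual=N -> ctr[0]=1
Ev 5: PC=0 idx=0 pred=N actual=N -> ctr[0]=0
Ev 6: PC=0 idx=0 pred=N actual=T -> ctr[0]=1
Ev 7: PC=0 idx=0 pred=N actual=T -> ctr[0]=2
Ev 8: PC=0 idx=0 pred=T actual=T -> ctr[0]=3
Ev 9: PC=4 idx=1 pred=N actual=T -> ctr[1]=1

Answer: N N N T N N N T N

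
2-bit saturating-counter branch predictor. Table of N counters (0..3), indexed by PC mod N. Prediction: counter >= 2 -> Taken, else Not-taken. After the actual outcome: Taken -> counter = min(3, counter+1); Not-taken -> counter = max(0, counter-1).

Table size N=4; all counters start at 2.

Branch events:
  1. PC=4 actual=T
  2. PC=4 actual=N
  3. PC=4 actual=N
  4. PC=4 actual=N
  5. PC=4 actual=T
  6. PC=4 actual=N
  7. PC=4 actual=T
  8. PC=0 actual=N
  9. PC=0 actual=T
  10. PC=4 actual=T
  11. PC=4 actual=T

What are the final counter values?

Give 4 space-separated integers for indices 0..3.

Ev 1: PC=4 idx=0 pred=T actual=T -> ctr[0]=3
Ev 2: PC=4 idx=0 pred=T actual=N -> ctr[0]=2
Ev 3: PC=4 idx=0 pred=T actual=N -> ctr[0]=1
Ev 4: PC=4 idx=0 pred=N actual=N -> ctr[0]=0
Ev 5: PC=4 idx=0 pred=N actual=T -> ctr[0]=1
Ev 6: PC=4 idx=0 pred=N actual=N -> ctr[0]=0
Ev 7: PC=4 idx=0 pred=N actual=T -> ctr[0]=1
Ev 8: PC=0 idx=0 pred=N actual=N -> ctr[0]=0
Ev 9: PC=0 idx=0 pred=N actual=T -> ctr[0]=1
Ev 10: PC=4 idx=0 pred=N actual=T -> ctr[0]=2
Ev 11: PC=4 idx=0 pred=T actual=T -> ctr[0]=3

Answer: 3 2 2 2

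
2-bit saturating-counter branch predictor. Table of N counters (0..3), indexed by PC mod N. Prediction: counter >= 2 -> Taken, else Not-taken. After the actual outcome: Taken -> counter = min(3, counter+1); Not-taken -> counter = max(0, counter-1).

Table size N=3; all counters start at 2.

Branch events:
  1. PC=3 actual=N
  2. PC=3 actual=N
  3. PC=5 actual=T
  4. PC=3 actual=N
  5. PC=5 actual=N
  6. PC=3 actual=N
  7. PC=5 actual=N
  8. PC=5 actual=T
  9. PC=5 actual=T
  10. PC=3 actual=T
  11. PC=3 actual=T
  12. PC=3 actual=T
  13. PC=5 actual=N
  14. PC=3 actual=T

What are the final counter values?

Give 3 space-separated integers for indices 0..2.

Ev 1: PC=3 idx=0 pred=T actual=N -> ctr[0]=1
Ev 2: PC=3 idx=0 pred=N actual=N -> ctr[0]=0
Ev 3: PC=5 idx=2 pred=T actual=T -> ctr[2]=3
Ev 4: PC=3 idx=0 pred=N actual=N -> ctr[0]=0
Ev 5: PC=5 idx=2 pred=T actual=N -> ctr[2]=2
Ev 6: PC=3 idx=0 pred=N actual=N -> ctr[0]=0
Ev 7: PC=5 idx=2 pred=T actual=N -> ctr[2]=1
Ev 8: PC=5 idx=2 pred=N actual=T -> ctr[2]=2
Ev 9: PC=5 idx=2 pred=T actual=T -> ctr[2]=3
Ev 10: PC=3 idx=0 pred=N actual=T -> ctr[0]=1
Ev 11: PC=3 idx=0 pred=N actual=T -> ctr[0]=2
Ev 12: PC=3 idx=0 pred=T actual=T -> ctr[0]=3
Ev 13: PC=5 idx=2 pred=T actual=N -> ctr[2]=2
Ev 14: PC=3 idx=0 pred=T actual=T -> ctr[0]=3

Answer: 3 2 2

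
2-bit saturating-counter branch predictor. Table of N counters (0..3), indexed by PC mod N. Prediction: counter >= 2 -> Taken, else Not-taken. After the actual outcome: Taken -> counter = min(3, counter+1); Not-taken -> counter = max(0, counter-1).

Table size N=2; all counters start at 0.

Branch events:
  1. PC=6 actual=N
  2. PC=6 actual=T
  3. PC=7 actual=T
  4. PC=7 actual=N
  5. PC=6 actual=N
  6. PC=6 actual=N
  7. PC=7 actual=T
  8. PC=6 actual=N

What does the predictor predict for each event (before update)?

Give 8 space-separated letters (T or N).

Ev 1: PC=6 idx=0 pred=N actual=N -> ctr[0]=0
Ev 2: PC=6 idx=0 pred=N actual=T -> ctr[0]=1
Ev 3: PC=7 idx=1 pred=N actual=T -> ctr[1]=1
Ev 4: PC=7 idx=1 pred=N actual=N -> ctr[1]=0
Ev 5: PC=6 idx=0 pred=N actual=N -> ctr[0]=0
Ev 6: PC=6 idx=0 pred=N actual=N -> ctr[0]=0
Ev 7: PC=7 idx=1 pred=N actual=T -> ctr[1]=1
Ev 8: PC=6 idx=0 pred=N actual=N -> ctr[0]=0

Answer: N N N N N N N N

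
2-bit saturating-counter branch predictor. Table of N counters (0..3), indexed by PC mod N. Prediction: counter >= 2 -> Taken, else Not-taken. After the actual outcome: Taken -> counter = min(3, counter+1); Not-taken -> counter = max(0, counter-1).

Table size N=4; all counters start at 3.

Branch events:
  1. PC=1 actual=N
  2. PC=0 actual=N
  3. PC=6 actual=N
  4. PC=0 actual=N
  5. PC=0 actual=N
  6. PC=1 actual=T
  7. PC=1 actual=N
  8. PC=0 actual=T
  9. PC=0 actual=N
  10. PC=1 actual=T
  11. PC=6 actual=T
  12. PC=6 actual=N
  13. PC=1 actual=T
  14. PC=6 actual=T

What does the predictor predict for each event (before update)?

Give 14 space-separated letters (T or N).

Answer: T T T T N T T N N T T T T T

Derivation:
Ev 1: PC=1 idx=1 pred=T actual=N -> ctr[1]=2
Ev 2: PC=0 idx=0 pred=T actual=N -> ctr[0]=2
Ev 3: PC=6 idx=2 pred=T actual=N -> ctr[2]=2
Ev 4: PC=0 idx=0 pred=T actual=N -> ctr[0]=1
Ev 5: PC=0 idx=0 pred=N actual=N -> ctr[0]=0
Ev 6: PC=1 idx=1 pred=T actual=T -> ctr[1]=3
Ev 7: PC=1 idx=1 pred=T actual=N -> ctr[1]=2
Ev 8: PC=0 idx=0 pred=N actual=T -> ctr[0]=1
Ev 9: PC=0 idx=0 pred=N actual=N -> ctr[0]=0
Ev 10: PC=1 idx=1 pred=T actual=T -> ctr[1]=3
Ev 11: PC=6 idx=2 pred=T actual=T -> ctr[2]=3
Ev 12: PC=6 idx=2 pred=T actual=N -> ctr[2]=2
Ev 13: PC=1 idx=1 pred=T actual=T -> ctr[1]=3
Ev 14: PC=6 idx=2 pred=T actual=T -> ctr[2]=3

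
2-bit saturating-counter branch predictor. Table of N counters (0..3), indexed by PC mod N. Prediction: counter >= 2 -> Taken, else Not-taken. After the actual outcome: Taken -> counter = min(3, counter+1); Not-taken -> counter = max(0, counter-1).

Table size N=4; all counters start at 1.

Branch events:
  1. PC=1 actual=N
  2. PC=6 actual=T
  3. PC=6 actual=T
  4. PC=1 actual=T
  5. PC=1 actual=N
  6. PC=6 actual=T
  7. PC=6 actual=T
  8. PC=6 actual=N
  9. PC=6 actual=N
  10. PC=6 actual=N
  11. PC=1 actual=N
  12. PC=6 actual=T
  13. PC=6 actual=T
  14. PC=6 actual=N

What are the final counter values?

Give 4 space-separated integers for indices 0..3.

Answer: 1 0 1 1

Derivation:
Ev 1: PC=1 idx=1 pred=N actual=N -> ctr[1]=0
Ev 2: PC=6 idx=2 pred=N actual=T -> ctr[2]=2
Ev 3: PC=6 idx=2 pred=T actual=T -> ctr[2]=3
Ev 4: PC=1 idx=1 pred=N actual=T -> ctr[1]=1
Ev 5: PC=1 idx=1 pred=N actual=N -> ctr[1]=0
Ev 6: PC=6 idx=2 pred=T actual=T -> ctr[2]=3
Ev 7: PC=6 idx=2 pred=T actual=T -> ctr[2]=3
Ev 8: PC=6 idx=2 pred=T actual=N -> ctr[2]=2
Ev 9: PC=6 idx=2 pred=T actual=N -> ctr[2]=1
Ev 10: PC=6 idx=2 pred=N actual=N -> ctr[2]=0
Ev 11: PC=1 idx=1 pred=N actual=N -> ctr[1]=0
Ev 12: PC=6 idx=2 pred=N actual=T -> ctr[2]=1
Ev 13: PC=6 idx=2 pred=N actual=T -> ctr[2]=2
Ev 14: PC=6 idx=2 pred=T actual=N -> ctr[2]=1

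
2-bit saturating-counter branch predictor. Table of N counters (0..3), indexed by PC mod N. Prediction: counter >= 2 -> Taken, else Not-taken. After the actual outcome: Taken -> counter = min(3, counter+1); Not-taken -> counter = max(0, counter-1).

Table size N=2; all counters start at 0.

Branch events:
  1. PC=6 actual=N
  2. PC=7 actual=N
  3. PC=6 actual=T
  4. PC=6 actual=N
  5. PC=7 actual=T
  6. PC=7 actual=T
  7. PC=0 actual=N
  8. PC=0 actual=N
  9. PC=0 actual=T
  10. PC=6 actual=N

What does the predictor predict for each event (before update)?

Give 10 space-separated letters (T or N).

Ev 1: PC=6 idx=0 pred=N actual=N -> ctr[0]=0
Ev 2: PC=7 idx=1 pred=N actual=N -> ctr[1]=0
Ev 3: PC=6 idx=0 pred=N actual=T -> ctr[0]=1
Ev 4: PC=6 idx=0 pred=N actual=N -> ctr[0]=0
Ev 5: PC=7 idx=1 pred=N actual=T -> ctr[1]=1
Ev 6: PC=7 idx=1 pred=N actual=T -> ctr[1]=2
Ev 7: PC=0 idx=0 pred=N actual=N -> ctr[0]=0
Ev 8: PC=0 idx=0 pred=N actual=N -> ctr[0]=0
Ev 9: PC=0 idx=0 pred=N actual=T -> ctr[0]=1
Ev 10: PC=6 idx=0 pred=N actual=N -> ctr[0]=0

Answer: N N N N N N N N N N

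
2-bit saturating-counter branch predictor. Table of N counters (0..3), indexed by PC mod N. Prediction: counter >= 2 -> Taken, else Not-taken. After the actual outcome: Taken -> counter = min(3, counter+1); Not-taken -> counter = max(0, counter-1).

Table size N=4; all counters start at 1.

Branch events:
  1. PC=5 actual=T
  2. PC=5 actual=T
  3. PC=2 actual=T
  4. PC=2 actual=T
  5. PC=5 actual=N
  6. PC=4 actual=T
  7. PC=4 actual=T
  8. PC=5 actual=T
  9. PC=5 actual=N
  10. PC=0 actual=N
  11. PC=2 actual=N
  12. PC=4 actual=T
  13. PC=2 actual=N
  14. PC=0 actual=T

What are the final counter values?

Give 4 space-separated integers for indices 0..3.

Ev 1: PC=5 idx=1 pred=N actual=T -> ctr[1]=2
Ev 2: PC=5 idx=1 pred=T actual=T -> ctr[1]=3
Ev 3: PC=2 idx=2 pred=N actual=T -> ctr[2]=2
Ev 4: PC=2 idx=2 pred=T actual=T -> ctr[2]=3
Ev 5: PC=5 idx=1 pred=T actual=N -> ctr[1]=2
Ev 6: PC=4 idx=0 pred=N actual=T -> ctr[0]=2
Ev 7: PC=4 idx=0 pred=T actual=T -> ctr[0]=3
Ev 8: PC=5 idx=1 pred=T actual=T -> ctr[1]=3
Ev 9: PC=5 idx=1 pred=T actual=N -> ctr[1]=2
Ev 10: PC=0 idx=0 pred=T actual=N -> ctr[0]=2
Ev 11: PC=2 idx=2 pred=T actual=N -> ctr[2]=2
Ev 12: PC=4 idx=0 pred=T actual=T -> ctr[0]=3
Ev 13: PC=2 idx=2 pred=T actual=N -> ctr[2]=1
Ev 14: PC=0 idx=0 pred=T actual=T -> ctr[0]=3

Answer: 3 2 1 1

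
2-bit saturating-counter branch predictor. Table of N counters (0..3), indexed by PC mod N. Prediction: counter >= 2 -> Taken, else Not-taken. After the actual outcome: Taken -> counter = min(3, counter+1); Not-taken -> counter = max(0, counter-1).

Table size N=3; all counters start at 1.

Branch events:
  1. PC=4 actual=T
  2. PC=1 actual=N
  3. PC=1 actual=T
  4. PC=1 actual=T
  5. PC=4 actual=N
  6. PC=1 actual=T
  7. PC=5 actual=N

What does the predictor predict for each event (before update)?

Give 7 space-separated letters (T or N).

Ev 1: PC=4 idx=1 pred=N actual=T -> ctr[1]=2
Ev 2: PC=1 idx=1 pred=T actual=N -> ctr[1]=1
Ev 3: PC=1 idx=1 pred=N actual=T -> ctr[1]=2
Ev 4: PC=1 idx=1 pred=T actual=T -> ctr[1]=3
Ev 5: PC=4 idx=1 pred=T actual=N -> ctr[1]=2
Ev 6: PC=1 idx=1 pred=T actual=T -> ctr[1]=3
Ev 7: PC=5 idx=2 pred=N actual=N -> ctr[2]=0

Answer: N T N T T T N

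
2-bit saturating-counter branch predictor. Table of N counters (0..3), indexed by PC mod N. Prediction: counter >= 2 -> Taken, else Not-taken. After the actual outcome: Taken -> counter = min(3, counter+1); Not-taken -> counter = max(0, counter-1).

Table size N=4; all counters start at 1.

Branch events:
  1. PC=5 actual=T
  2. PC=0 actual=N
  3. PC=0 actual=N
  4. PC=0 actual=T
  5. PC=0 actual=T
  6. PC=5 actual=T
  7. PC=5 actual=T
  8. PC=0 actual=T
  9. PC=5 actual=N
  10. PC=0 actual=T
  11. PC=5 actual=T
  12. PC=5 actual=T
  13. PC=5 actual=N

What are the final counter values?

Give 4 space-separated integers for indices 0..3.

Ev 1: PC=5 idx=1 pred=N actual=T -> ctr[1]=2
Ev 2: PC=0 idx=0 pred=N actual=N -> ctr[0]=0
Ev 3: PC=0 idx=0 pred=N actual=N -> ctr[0]=0
Ev 4: PC=0 idx=0 pred=N actual=T -> ctr[0]=1
Ev 5: PC=0 idx=0 pred=N actual=T -> ctr[0]=2
Ev 6: PC=5 idx=1 pred=T actual=T -> ctr[1]=3
Ev 7: PC=5 idx=1 pred=T actual=T -> ctr[1]=3
Ev 8: PC=0 idx=0 pred=T actual=T -> ctr[0]=3
Ev 9: PC=5 idx=1 pred=T actual=N -> ctr[1]=2
Ev 10: PC=0 idx=0 pred=T actual=T -> ctr[0]=3
Ev 11: PC=5 idx=1 pred=T actual=T -> ctr[1]=3
Ev 12: PC=5 idx=1 pred=T actual=T -> ctr[1]=3
Ev 13: PC=5 idx=1 pred=T actual=N -> ctr[1]=2

Answer: 3 2 1 1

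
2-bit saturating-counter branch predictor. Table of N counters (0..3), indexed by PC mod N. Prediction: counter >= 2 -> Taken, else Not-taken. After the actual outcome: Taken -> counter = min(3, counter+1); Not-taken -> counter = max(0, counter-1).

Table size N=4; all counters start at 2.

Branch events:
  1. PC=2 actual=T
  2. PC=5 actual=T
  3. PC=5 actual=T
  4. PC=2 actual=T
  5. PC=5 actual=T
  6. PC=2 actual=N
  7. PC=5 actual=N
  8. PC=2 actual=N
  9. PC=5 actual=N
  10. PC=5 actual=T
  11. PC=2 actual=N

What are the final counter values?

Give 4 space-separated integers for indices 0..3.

Ev 1: PC=2 idx=2 pred=T actual=T -> ctr[2]=3
Ev 2: PC=5 idx=1 pred=T actual=T -> ctr[1]=3
Ev 3: PC=5 idx=1 pred=T actual=T -> ctr[1]=3
Ev 4: PC=2 idx=2 pred=T actual=T -> ctr[2]=3
Ev 5: PC=5 idx=1 pred=T actual=T -> ctr[1]=3
Ev 6: PC=2 idx=2 pred=T actual=N -> ctr[2]=2
Ev 7: PC=5 idx=1 pred=T actual=N -> ctr[1]=2
Ev 8: PC=2 idx=2 pred=T actual=N -> ctr[2]=1
Ev 9: PC=5 idx=1 pred=T actual=N -> ctr[1]=1
Ev 10: PC=5 idx=1 pred=N actual=T -> ctr[1]=2
Ev 11: PC=2 idx=2 pred=N actual=N -> ctr[2]=0

Answer: 2 2 0 2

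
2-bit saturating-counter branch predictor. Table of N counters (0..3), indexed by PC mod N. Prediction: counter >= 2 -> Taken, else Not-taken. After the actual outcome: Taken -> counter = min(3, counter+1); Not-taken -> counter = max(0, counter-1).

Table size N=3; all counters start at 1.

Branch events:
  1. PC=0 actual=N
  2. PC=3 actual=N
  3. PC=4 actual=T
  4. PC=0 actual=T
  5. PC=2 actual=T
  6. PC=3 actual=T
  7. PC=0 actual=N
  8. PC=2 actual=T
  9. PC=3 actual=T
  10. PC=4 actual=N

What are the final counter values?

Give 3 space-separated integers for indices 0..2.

Ev 1: PC=0 idx=0 pred=N actual=N -> ctr[0]=0
Ev 2: PC=3 idx=0 pred=N actual=N -> ctr[0]=0
Ev 3: PC=4 idx=1 pred=N actual=T -> ctr[1]=2
Ev 4: PC=0 idx=0 pred=N actual=T -> ctr[0]=1
Ev 5: PC=2 idx=2 pred=N actual=T -> ctr[2]=2
Ev 6: PC=3 idx=0 pred=N actual=T -> ctr[0]=2
Ev 7: PC=0 idx=0 pred=T actual=N -> ctr[0]=1
Ev 8: PC=2 idx=2 pred=T actual=T -> ctr[2]=3
Ev 9: PC=3 idx=0 pred=N actual=T -> ctr[0]=2
Ev 10: PC=4 idx=1 pred=T actual=N -> ctr[1]=1

Answer: 2 1 3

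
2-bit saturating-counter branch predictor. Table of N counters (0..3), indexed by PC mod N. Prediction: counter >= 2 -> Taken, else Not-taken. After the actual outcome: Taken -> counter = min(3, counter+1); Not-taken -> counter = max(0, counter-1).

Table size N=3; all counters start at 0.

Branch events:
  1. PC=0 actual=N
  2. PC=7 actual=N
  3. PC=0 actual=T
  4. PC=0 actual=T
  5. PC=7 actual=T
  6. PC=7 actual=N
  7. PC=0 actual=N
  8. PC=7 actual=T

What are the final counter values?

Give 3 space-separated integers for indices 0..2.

Ev 1: PC=0 idx=0 pred=N actual=N -> ctr[0]=0
Ev 2: PC=7 idx=1 pred=N actual=N -> ctr[1]=0
Ev 3: PC=0 idx=0 pred=N actual=T -> ctr[0]=1
Ev 4: PC=0 idx=0 pred=N actual=T -> ctr[0]=2
Ev 5: PC=7 idx=1 pred=N actual=T -> ctr[1]=1
Ev 6: PC=7 idx=1 pred=N actual=N -> ctr[1]=0
Ev 7: PC=0 idx=0 pred=T actual=N -> ctr[0]=1
Ev 8: PC=7 idx=1 pred=N actual=T -> ctr[1]=1

Answer: 1 1 0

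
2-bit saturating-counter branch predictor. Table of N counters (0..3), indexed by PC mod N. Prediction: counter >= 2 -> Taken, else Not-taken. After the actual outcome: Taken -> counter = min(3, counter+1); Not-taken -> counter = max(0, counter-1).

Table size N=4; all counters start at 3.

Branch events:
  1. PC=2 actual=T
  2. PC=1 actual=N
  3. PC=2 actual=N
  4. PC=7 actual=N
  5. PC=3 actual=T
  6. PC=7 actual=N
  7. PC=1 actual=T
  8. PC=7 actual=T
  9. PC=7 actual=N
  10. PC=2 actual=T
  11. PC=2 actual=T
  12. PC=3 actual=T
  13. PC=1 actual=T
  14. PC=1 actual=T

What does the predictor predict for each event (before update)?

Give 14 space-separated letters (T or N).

Answer: T T T T T T T T T T T T T T

Derivation:
Ev 1: PC=2 idx=2 pred=T actual=T -> ctr[2]=3
Ev 2: PC=1 idx=1 pred=T actual=N -> ctr[1]=2
Ev 3: PC=2 idx=2 pred=T actual=N -> ctr[2]=2
Ev 4: PC=7 idx=3 pred=T actual=N -> ctr[3]=2
Ev 5: PC=3 idx=3 pred=T actual=T -> ctr[3]=3
Ev 6: PC=7 idx=3 pred=T actual=N -> ctr[3]=2
Ev 7: PC=1 idx=1 pred=T actual=T -> ctr[1]=3
Ev 8: PC=7 idx=3 pred=T actual=T -> ctr[3]=3
Ev 9: PC=7 idx=3 pred=T actual=N -> ctr[3]=2
Ev 10: PC=2 idx=2 pred=T actual=T -> ctr[2]=3
Ev 11: PC=2 idx=2 pred=T actual=T -> ctr[2]=3
Ev 12: PC=3 idx=3 pred=T actual=T -> ctr[3]=3
Ev 13: PC=1 idx=1 pred=T actual=T -> ctr[1]=3
Ev 14: PC=1 idx=1 pred=T actual=T -> ctr[1]=3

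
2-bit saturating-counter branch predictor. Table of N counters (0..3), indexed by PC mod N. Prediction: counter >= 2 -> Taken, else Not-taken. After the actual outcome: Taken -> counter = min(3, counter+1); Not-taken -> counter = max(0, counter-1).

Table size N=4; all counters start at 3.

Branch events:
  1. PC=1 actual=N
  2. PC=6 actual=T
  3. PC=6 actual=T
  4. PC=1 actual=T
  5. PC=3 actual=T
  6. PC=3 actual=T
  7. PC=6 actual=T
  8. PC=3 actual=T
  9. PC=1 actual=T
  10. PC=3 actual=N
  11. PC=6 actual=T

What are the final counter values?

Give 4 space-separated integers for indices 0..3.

Ev 1: PC=1 idx=1 pred=T actual=N -> ctr[1]=2
Ev 2: PC=6 idx=2 pred=T actual=T -> ctr[2]=3
Ev 3: PC=6 idx=2 pred=T actual=T -> ctr[2]=3
Ev 4: PC=1 idx=1 pred=T actual=T -> ctr[1]=3
Ev 5: PC=3 idx=3 pred=T actual=T -> ctr[3]=3
Ev 6: PC=3 idx=3 pred=T actual=T -> ctr[3]=3
Ev 7: PC=6 idx=2 pred=T actual=T -> ctr[2]=3
Ev 8: PC=3 idx=3 pred=T actual=T -> ctr[3]=3
Ev 9: PC=1 idx=1 pred=T actual=T -> ctr[1]=3
Ev 10: PC=3 idx=3 pred=T actual=N -> ctr[3]=2
Ev 11: PC=6 idx=2 pred=T actual=T -> ctr[2]=3

Answer: 3 3 3 2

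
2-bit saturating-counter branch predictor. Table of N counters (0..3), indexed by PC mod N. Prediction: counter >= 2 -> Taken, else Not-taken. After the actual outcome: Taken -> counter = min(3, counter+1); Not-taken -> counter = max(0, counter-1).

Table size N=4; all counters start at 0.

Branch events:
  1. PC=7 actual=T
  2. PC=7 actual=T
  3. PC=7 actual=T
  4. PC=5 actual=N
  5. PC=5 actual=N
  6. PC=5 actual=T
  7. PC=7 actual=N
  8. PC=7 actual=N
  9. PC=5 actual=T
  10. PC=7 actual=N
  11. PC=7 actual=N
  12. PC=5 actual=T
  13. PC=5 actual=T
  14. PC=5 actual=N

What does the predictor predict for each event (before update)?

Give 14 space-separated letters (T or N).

Ev 1: PC=7 idx=3 pred=N actual=T -> ctr[3]=1
Ev 2: PC=7 idx=3 pred=N actual=T -> ctr[3]=2
Ev 3: PC=7 idx=3 pred=T actual=T -> ctr[3]=3
Ev 4: PC=5 idx=1 pred=N actual=N -> ctr[1]=0
Ev 5: PC=5 idx=1 pred=N actual=N -> ctr[1]=0
Ev 6: PC=5 idx=1 pred=N actual=T -> ctr[1]=1
Ev 7: PC=7 idx=3 pred=T actual=N -> ctr[3]=2
Ev 8: PC=7 idx=3 pred=T actual=N -> ctr[3]=1
Ev 9: PC=5 idx=1 pred=N actual=T -> ctr[1]=2
Ev 10: PC=7 idx=3 pred=N actual=N -> ctr[3]=0
Ev 11: PC=7 idx=3 pred=N actual=N -> ctr[3]=0
Ev 12: PC=5 idx=1 pred=T actual=T -> ctr[1]=3
Ev 13: PC=5 idx=1 pred=T actual=T -> ctr[1]=3
Ev 14: PC=5 idx=1 pred=T actual=N -> ctr[1]=2

Answer: N N T N N N T T N N N T T T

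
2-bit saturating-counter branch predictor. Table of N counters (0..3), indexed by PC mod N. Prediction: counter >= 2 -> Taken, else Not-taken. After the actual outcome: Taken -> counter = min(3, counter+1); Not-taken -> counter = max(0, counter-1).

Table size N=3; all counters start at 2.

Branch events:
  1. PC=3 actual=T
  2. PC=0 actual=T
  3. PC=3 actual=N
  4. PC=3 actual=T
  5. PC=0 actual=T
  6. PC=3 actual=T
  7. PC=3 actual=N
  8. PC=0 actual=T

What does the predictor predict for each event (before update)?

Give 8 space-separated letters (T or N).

Answer: T T T T T T T T

Derivation:
Ev 1: PC=3 idx=0 pred=T actual=T -> ctr[0]=3
Ev 2: PC=0 idx=0 pred=T actual=T -> ctr[0]=3
Ev 3: PC=3 idx=0 pred=T actual=N -> ctr[0]=2
Ev 4: PC=3 idx=0 pred=T actual=T -> ctr[0]=3
Ev 5: PC=0 idx=0 pred=T actual=T -> ctr[0]=3
Ev 6: PC=3 idx=0 pred=T actual=T -> ctr[0]=3
Ev 7: PC=3 idx=0 pred=T actual=N -> ctr[0]=2
Ev 8: PC=0 idx=0 pred=T actual=T -> ctr[0]=3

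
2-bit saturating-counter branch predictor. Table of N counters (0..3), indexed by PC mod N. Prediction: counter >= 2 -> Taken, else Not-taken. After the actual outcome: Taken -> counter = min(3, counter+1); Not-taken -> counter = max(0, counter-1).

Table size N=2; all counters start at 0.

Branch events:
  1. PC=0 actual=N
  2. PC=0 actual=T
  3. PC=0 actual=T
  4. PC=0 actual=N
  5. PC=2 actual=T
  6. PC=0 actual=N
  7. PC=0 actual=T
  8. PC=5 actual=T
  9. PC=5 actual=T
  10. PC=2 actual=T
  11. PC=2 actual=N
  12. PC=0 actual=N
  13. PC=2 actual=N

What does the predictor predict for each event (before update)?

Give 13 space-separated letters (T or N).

Answer: N N N T N T N N N T T T N

Derivation:
Ev 1: PC=0 idx=0 pred=N actual=N -> ctr[0]=0
Ev 2: PC=0 idx=0 pred=N actual=T -> ctr[0]=1
Ev 3: PC=0 idx=0 pred=N actual=T -> ctr[0]=2
Ev 4: PC=0 idx=0 pred=T actual=N -> ctr[0]=1
Ev 5: PC=2 idx=0 pred=N actual=T -> ctr[0]=2
Ev 6: PC=0 idx=0 pred=T actual=N -> ctr[0]=1
Ev 7: PC=0 idx=0 pred=N actual=T -> ctr[0]=2
Ev 8: PC=5 idx=1 pred=N actual=T -> ctr[1]=1
Ev 9: PC=5 idx=1 pred=N actual=T -> ctr[1]=2
Ev 10: PC=2 idx=0 pred=T actual=T -> ctr[0]=3
Ev 11: PC=2 idx=0 pred=T actual=N -> ctr[0]=2
Ev 12: PC=0 idx=0 pred=T actual=N -> ctr[0]=1
Ev 13: PC=2 idx=0 pred=N actual=N -> ctr[0]=0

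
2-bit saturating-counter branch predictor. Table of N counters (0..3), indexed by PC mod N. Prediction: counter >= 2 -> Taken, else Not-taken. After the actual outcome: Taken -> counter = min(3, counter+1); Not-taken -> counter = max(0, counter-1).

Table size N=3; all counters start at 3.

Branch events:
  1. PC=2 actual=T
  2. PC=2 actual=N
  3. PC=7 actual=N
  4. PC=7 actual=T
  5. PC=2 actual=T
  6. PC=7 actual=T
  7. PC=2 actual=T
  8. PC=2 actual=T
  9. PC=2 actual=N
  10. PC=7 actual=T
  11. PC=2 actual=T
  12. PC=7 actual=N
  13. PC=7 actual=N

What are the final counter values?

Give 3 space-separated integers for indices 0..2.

Answer: 3 1 3

Derivation:
Ev 1: PC=2 idx=2 pred=T actual=T -> ctr[2]=3
Ev 2: PC=2 idx=2 pred=T actual=N -> ctr[2]=2
Ev 3: PC=7 idx=1 pred=T actual=N -> ctr[1]=2
Ev 4: PC=7 idx=1 pred=T actual=T -> ctr[1]=3
Ev 5: PC=2 idx=2 pred=T actual=T -> ctr[2]=3
Ev 6: PC=7 idx=1 pred=T actual=T -> ctr[1]=3
Ev 7: PC=2 idx=2 pred=T actual=T -> ctr[2]=3
Ev 8: PC=2 idx=2 pred=T actual=T -> ctr[2]=3
Ev 9: PC=2 idx=2 pred=T actual=N -> ctr[2]=2
Ev 10: PC=7 idx=1 pred=T actual=T -> ctr[1]=3
Ev 11: PC=2 idx=2 pred=T actual=T -> ctr[2]=3
Ev 12: PC=7 idx=1 pred=T actual=N -> ctr[1]=2
Ev 13: PC=7 idx=1 pred=T actual=N -> ctr[1]=1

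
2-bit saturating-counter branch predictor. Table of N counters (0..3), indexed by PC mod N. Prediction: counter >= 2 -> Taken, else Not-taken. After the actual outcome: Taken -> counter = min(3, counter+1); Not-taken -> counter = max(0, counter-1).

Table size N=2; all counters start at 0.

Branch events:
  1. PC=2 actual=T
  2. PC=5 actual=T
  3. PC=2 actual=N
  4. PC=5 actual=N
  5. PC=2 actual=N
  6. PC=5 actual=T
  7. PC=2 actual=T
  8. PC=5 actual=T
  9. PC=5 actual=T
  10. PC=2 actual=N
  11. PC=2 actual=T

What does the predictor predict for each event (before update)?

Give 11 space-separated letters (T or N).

Ev 1: PC=2 idx=0 pred=N actual=T -> ctr[0]=1
Ev 2: PC=5 idx=1 pred=N actual=T -> ctr[1]=1
Ev 3: PC=2 idx=0 pred=N actual=N -> ctr[0]=0
Ev 4: PC=5 idx=1 pred=N actual=N -> ctr[1]=0
Ev 5: PC=2 idx=0 pred=N actual=N -> ctr[0]=0
Ev 6: PC=5 idx=1 pred=N actual=T -> ctr[1]=1
Ev 7: PC=2 idx=0 pred=N actual=T -> ctr[0]=1
Ev 8: PC=5 idx=1 pred=N actual=T -> ctr[1]=2
Ev 9: PC=5 idx=1 pred=T actual=T -> ctr[1]=3
Ev 10: PC=2 idx=0 pred=N actual=N -> ctr[0]=0
Ev 11: PC=2 idx=0 pred=N actual=T -> ctr[0]=1

Answer: N N N N N N N N T N N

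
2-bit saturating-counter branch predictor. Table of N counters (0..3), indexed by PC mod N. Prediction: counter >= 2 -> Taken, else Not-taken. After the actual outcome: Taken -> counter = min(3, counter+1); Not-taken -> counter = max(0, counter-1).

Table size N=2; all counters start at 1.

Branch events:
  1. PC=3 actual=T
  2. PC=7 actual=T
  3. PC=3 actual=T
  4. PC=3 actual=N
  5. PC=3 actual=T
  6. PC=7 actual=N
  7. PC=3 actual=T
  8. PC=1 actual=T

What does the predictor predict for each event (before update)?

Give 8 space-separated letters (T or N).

Answer: N T T T T T T T

Derivation:
Ev 1: PC=3 idx=1 pred=N actual=T -> ctr[1]=2
Ev 2: PC=7 idx=1 pred=T actual=T -> ctr[1]=3
Ev 3: PC=3 idx=1 pred=T actual=T -> ctr[1]=3
Ev 4: PC=3 idx=1 pred=T actual=N -> ctr[1]=2
Ev 5: PC=3 idx=1 pred=T actual=T -> ctr[1]=3
Ev 6: PC=7 idx=1 pred=T actual=N -> ctr[1]=2
Ev 7: PC=3 idx=1 pred=T actual=T -> ctr[1]=3
Ev 8: PC=1 idx=1 pred=T actual=T -> ctr[1]=3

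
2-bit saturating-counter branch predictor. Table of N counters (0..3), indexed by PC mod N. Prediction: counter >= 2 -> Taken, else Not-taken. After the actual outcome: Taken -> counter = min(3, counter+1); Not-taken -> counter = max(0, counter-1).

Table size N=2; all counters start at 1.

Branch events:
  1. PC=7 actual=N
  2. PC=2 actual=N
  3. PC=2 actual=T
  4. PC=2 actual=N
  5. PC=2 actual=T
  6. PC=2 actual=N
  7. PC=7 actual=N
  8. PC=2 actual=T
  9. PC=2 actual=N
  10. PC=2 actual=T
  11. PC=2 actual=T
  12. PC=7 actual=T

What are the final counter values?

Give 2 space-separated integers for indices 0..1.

Answer: 2 1

Derivation:
Ev 1: PC=7 idx=1 pred=N actual=N -> ctr[1]=0
Ev 2: PC=2 idx=0 pred=N actual=N -> ctr[0]=0
Ev 3: PC=2 idx=0 pred=N actual=T -> ctr[0]=1
Ev 4: PC=2 idx=0 pred=N actual=N -> ctr[0]=0
Ev 5: PC=2 idx=0 pred=N actual=T -> ctr[0]=1
Ev 6: PC=2 idx=0 pred=N actual=N -> ctr[0]=0
Ev 7: PC=7 idx=1 pred=N actual=N -> ctr[1]=0
Ev 8: PC=2 idx=0 pred=N actual=T -> ctr[0]=1
Ev 9: PC=2 idx=0 pred=N actual=N -> ctr[0]=0
Ev 10: PC=2 idx=0 pred=N actual=T -> ctr[0]=1
Ev 11: PC=2 idx=0 pred=N actual=T -> ctr[0]=2
Ev 12: PC=7 idx=1 pred=N actual=T -> ctr[1]=1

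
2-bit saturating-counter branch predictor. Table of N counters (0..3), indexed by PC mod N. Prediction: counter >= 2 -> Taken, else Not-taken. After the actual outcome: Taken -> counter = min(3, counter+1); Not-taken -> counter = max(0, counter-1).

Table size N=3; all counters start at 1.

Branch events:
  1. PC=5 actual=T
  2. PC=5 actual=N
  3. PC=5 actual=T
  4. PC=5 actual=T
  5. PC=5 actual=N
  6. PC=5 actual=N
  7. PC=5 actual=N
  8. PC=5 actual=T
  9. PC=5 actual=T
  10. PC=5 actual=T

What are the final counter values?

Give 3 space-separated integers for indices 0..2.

Ev 1: PC=5 idx=2 pred=N actual=T -> ctr[2]=2
Ev 2: PC=5 idx=2 pred=T actual=N -> ctr[2]=1
Ev 3: PC=5 idx=2 pred=N actual=T -> ctr[2]=2
Ev 4: PC=5 idx=2 pred=T actual=T -> ctr[2]=3
Ev 5: PC=5 idx=2 pred=T actual=N -> ctr[2]=2
Ev 6: PC=5 idx=2 pred=T actual=N -> ctr[2]=1
Ev 7: PC=5 idx=2 pred=N actual=N -> ctr[2]=0
Ev 8: PC=5 idx=2 pred=N actual=T -> ctr[2]=1
Ev 9: PC=5 idx=2 pred=N actual=T -> ctr[2]=2
Ev 10: PC=5 idx=2 pred=T actual=T -> ctr[2]=3

Answer: 1 1 3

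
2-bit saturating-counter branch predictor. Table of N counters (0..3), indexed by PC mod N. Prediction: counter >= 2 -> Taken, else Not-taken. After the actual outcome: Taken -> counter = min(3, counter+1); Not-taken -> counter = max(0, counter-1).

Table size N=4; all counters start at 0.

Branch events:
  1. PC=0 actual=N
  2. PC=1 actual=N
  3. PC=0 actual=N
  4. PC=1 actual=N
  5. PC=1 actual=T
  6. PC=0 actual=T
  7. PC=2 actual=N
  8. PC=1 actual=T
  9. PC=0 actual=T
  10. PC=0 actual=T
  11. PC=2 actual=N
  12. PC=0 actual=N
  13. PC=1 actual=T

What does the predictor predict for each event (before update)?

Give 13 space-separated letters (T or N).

Ev 1: PC=0 idx=0 pred=N actual=N -> ctr[0]=0
Ev 2: PC=1 idx=1 pred=N actual=N -> ctr[1]=0
Ev 3: PC=0 idx=0 pred=N actual=N -> ctr[0]=0
Ev 4: PC=1 idx=1 pred=N actual=N -> ctr[1]=0
Ev 5: PC=1 idx=1 pred=N actual=T -> ctr[1]=1
Ev 6: PC=0 idx=0 pred=N actual=T -> ctr[0]=1
Ev 7: PC=2 idx=2 pred=N actual=N -> ctr[2]=0
Ev 8: PC=1 idx=1 pred=N actual=T -> ctr[1]=2
Ev 9: PC=0 idx=0 pred=N actual=T -> ctr[0]=2
Ev 10: PC=0 idx=0 pred=T actual=T -> ctr[0]=3
Ev 11: PC=2 idx=2 pred=N actual=N -> ctr[2]=0
Ev 12: PC=0 idx=0 pred=T actual=N -> ctr[0]=2
Ev 13: PC=1 idx=1 pred=T actual=T -> ctr[1]=3

Answer: N N N N N N N N N T N T T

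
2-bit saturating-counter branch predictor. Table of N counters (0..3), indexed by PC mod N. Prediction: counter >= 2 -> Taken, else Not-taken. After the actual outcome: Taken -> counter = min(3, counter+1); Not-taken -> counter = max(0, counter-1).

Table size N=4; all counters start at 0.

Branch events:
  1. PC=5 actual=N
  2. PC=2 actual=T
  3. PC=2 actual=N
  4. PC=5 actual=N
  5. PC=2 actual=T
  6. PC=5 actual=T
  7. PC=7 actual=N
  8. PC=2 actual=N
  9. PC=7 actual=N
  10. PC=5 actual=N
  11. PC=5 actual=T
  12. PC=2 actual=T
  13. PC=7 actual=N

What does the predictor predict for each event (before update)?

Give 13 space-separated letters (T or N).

Ev 1: PC=5 idx=1 pred=N actual=N -> ctr[1]=0
Ev 2: PC=2 idx=2 pred=N actual=T -> ctr[2]=1
Ev 3: PC=2 idx=2 pred=N actual=N -> ctr[2]=0
Ev 4: PC=5 idx=1 pred=N actual=N -> ctr[1]=0
Ev 5: PC=2 idx=2 pred=N actual=T -> ctr[2]=1
Ev 6: PC=5 idx=1 pred=N actual=T -> ctr[1]=1
Ev 7: PC=7 idx=3 pred=N actual=N -> ctr[3]=0
Ev 8: PC=2 idx=2 pred=N actual=N -> ctr[2]=0
Ev 9: PC=7 idx=3 pred=N actual=N -> ctr[3]=0
Ev 10: PC=5 idx=1 pred=N actual=N -> ctr[1]=0
Ev 11: PC=5 idx=1 pred=N actual=T -> ctr[1]=1
Ev 12: PC=2 idx=2 pred=N actual=T -> ctr[2]=1
Ev 13: PC=7 idx=3 pred=N actual=N -> ctr[3]=0

Answer: N N N N N N N N N N N N N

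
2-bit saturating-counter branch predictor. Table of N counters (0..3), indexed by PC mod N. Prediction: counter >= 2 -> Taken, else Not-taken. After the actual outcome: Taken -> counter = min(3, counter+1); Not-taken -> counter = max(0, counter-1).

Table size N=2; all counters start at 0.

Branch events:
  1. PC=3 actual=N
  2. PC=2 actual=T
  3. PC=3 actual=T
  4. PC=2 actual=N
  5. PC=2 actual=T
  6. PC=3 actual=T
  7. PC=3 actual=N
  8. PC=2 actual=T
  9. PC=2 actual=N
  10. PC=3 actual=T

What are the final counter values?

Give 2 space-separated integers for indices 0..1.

Answer: 1 2

Derivation:
Ev 1: PC=3 idx=1 pred=N actual=N -> ctr[1]=0
Ev 2: PC=2 idx=0 pred=N actual=T -> ctr[0]=1
Ev 3: PC=3 idx=1 pred=N actual=T -> ctr[1]=1
Ev 4: PC=2 idx=0 pred=N actual=N -> ctr[0]=0
Ev 5: PC=2 idx=0 pred=N actual=T -> ctr[0]=1
Ev 6: PC=3 idx=1 pred=N actual=T -> ctr[1]=2
Ev 7: PC=3 idx=1 pred=T actual=N -> ctr[1]=1
Ev 8: PC=2 idx=0 pred=N actual=T -> ctr[0]=2
Ev 9: PC=2 idx=0 pred=T actual=N -> ctr[0]=1
Ev 10: PC=3 idx=1 pred=N actual=T -> ctr[1]=2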